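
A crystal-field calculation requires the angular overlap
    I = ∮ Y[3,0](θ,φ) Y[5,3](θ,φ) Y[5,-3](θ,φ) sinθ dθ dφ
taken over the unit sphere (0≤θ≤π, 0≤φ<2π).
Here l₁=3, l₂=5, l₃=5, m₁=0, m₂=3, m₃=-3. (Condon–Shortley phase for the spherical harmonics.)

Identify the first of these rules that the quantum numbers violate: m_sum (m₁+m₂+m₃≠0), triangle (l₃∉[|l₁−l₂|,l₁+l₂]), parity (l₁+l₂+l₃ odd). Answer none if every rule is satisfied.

m₁+m₂+m₃ = 0 + 3 − 3 = 0  ✓
triangle: |3−5|=2 ≤ l₃=5 ≤ 3+5=8  ✓
parity: l₁+l₂+l₃ = 13 is odd  ✗

parity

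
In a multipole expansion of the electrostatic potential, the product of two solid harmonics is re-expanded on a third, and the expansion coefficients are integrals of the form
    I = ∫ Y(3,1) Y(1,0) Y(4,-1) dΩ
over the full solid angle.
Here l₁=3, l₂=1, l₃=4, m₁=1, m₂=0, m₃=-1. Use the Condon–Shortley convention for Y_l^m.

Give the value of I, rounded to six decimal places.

-0.238414

Rules hold: Σm=0, L=8 even, 2≤4≤4.
N = 7·3·9 = 189
Δ = 0!·6!·2!/9! = 1/252
Racah Σ t=0..0: t=0:+1/36 = 1/36
⇒ 3j(3 1 4; 0 0 0)² = 4/63, sgn +1
Racah Σ t=0..0: t=0:+1/48 = 1/48
⇒ 3j(3 1 4; 1 0 -1)² = 5/84, sgn -1
4πI² = N·(3j₀)²·(3jₘ)² = 5/7
I = -1·√(0.714286/4π) = -0.23841361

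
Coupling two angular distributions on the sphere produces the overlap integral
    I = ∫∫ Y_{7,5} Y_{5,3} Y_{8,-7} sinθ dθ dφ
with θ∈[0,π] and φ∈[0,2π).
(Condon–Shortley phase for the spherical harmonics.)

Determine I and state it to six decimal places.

m-sum = 5 + 3 − 7 = 1 ≠ 0 ⇒ I = 0

0.000000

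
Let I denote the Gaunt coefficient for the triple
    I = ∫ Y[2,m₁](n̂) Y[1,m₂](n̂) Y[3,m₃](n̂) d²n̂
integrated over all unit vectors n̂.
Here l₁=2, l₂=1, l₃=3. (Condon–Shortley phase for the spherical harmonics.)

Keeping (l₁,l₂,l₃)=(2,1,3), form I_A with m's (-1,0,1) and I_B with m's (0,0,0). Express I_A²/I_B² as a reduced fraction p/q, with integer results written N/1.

l's match ⇒ only the (l;m) 3-j factors differ between A and B.
A: triangle coeff Δ(2,1,3) = 1/105; Σ_t [0,0]: t=0:+1/6 = 1/6; (3j)²=8/105 [(2 1 3; -1 0 1)], sign=+1
B: triangle coeff Δ(2,1,3) = 1/105; Σ_t [0,0]: t=0:+1/4 = 1/4; (3j)²=3/35 [(2 1 3; 0 0 0)], sign=-1
I_A²/I_B² = (8/105)/(3/35) = 8/9

8/9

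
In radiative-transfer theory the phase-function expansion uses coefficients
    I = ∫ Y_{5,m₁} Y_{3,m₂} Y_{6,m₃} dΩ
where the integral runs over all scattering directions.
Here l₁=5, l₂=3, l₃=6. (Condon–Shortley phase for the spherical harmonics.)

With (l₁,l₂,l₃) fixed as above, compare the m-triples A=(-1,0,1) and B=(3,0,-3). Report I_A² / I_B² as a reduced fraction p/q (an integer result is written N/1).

35/3

Same 5,3,6: normalisation and zero-m 3j drop out of the ratio.
A: Δ: 2! 8! 4! / 15! → 1/675675; sum: t=0:+1/17280 t=1:−1/2880 t=2:+1/6912 = -1/6912; 3j²(5 3 6; -1 0 1) = Δ·Π!·Σ² = 5/429  (sign +1)
B: Δ: 2! 8! 4! / 15! → 1/675675; sum: t=0:+1/17280 t=1:−1/20160 t=2:+1/483840 = 1/96768; 3j²(5 3 6; 3 0 -3) = Δ·Π!·Σ² = 1/1001  (sign -1)
I_A²/I_B² = (5/429)/(1/1001) = 35/3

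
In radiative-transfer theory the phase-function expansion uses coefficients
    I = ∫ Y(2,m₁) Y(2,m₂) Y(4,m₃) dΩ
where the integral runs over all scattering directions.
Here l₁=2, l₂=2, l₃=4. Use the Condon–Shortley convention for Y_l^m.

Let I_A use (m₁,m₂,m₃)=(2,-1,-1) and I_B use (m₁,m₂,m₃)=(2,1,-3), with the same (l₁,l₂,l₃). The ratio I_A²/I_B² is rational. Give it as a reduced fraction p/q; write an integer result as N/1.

1/7

Shared (l₁,l₂,l₃)=(2,2,4): N and (l;000)² cancel in I_A²/I_B².
A: Δ = 0!·4!·4!/9! = 1/630; Racah Σ t=0..0: t=0:+1/144 = 1/144; ⇒ 3j(2 2 4; 2 -1 -1)² = 1/126, sgn -1
B: Δ = 0!·4!·4!/9! = 1/630; Racah Σ t=0..0: t=0:+1/144 = 1/144; ⇒ 3j(2 2 4; 2 1 -3)² = 1/18, sgn -1
I_A²/I_B² = (1/126)/(1/18) = 1/7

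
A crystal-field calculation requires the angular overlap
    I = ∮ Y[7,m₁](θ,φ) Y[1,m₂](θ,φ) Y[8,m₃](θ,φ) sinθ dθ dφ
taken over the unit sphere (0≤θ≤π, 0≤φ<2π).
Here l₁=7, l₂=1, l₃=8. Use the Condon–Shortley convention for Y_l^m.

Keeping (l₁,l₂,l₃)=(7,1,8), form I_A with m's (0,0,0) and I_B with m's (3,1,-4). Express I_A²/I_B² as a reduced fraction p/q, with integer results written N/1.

32/33

l's match ⇒ only the (l;m) 3-j factors differ between A and B.
A: triangle coeff Δ(7,1,8) = 1/2040; Σ_t [0,0]: t=0:+1/25401600 = 1/25401600; (3j)²=8/255 [(7 1 8; 0 0 0)], sign=+1
B: triangle coeff Δ(7,1,8) = 1/2040; Σ_t [0,0]: t=0:+1/174182400 = 1/174182400; (3j)²=11/340 [(7 1 8; 3 1 -4)], sign=+1
I_A²/I_B² = (8/255)/(11/340) = 32/33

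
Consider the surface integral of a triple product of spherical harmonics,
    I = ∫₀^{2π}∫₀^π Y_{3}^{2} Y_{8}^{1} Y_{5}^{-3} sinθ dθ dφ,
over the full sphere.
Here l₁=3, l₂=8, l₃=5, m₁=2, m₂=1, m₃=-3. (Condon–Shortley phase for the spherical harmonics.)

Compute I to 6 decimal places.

-0.057718

m-sum 0 ✓  L=16 even ✓  5≤5≤11 ✓
Π(2lᵢ+1) = 7×17×11 = 1309
triangle coeff Δ(3,8,5) = 1/136136
Σ_t [3,3]: t=3:−1/518400 = -1/518400
(3j)²=56/2431 [(3 8 5; 0 0 0)], sign=+1
Σ_t [1,1]: t=1:−1/9676800 = -1/9676800
(3j)²=27/19448 [(3 8 5; 2 1 -3)], sign=-1
⇒ 4πI² = 1323/31603
I = (-1)√(1323/31603/(4π)) = -0.05771794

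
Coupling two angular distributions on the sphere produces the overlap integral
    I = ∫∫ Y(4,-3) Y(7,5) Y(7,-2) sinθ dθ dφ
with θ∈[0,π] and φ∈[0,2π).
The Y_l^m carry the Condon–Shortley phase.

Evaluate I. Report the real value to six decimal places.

0.160152

Checks pass: Σm=0; 18 even; l₃=7∈[3,11].
(2·4+1)(2·7+1)(2·7+1) = 2025
Δ: 4! 4! 10! / 19! → 1/58198140
sum: t=0:+1/17418240 t=1:−1/622080 t=2:+1/230400 t=3:−1/622080 t=4:+1/17418240 = 1/806400
3j²(4 7 7; 0 0 0) = Δ·Π!·Σ² = 2268/230945  (sign -1)
sum: t=3:−1/52254720 t=4:+1/11612160 = 1/14929920
3j²(4 7 7; -3 5 -2) = Δ·Π!·Σ² = 1225/75582  (sign -1)
combine: 4πI² = 2025·2268/230945·1225/75582 = 62511750/193947611
take √, sign +1: I = 0.16015248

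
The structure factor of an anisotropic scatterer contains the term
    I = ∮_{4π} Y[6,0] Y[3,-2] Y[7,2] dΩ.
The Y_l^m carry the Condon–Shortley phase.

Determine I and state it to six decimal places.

-0.086087

m-sum 0 ✓  L=16 even ✓  3≤7≤9 ✓
Π(2lᵢ+1) = 13×7×15 = 1365
triangle coeff Δ(6,3,7) = 1/2042040
Σ_t [0,2]: t=0:+1/207360 t=1:−1/57600 t=2:+1/207360 = -1/129600
(3j)²=168/12155 [(6 3 7; 0 0 0)], sign=+1
Σ_t [0,1]: t=0:+1/207360 t=1:−1/345600 = 1/518400
(3j)²=12/2431 [(6 3 7; 0 -2 2)], sign=-1
⇒ 4πI² = 42336/454597
I = (-1)√(42336/454597/(4π)) = -0.08608683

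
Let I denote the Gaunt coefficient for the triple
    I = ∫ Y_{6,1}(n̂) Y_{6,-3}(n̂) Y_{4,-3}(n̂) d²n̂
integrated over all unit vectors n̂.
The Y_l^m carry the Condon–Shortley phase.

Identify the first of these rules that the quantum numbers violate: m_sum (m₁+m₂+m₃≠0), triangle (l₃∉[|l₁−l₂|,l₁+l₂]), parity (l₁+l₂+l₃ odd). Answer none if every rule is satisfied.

m₁+m₂+m₃ = 1 − 3 − 3 = -5  ✗
triangle: |6−6|=0 ≤ l₃=4 ≤ 6+6=12
parity: l₁+l₂+l₃ = 16 is even

m_sum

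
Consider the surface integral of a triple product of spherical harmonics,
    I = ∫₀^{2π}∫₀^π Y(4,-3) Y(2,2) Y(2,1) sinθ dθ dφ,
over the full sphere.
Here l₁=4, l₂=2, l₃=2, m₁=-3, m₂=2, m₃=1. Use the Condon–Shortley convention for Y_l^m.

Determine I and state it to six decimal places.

Rules hold: Σm=0, L=8 even, 2≤2≤6.
N = 9·5·5 = 225
Δ = 4!·4!·0!/9! = 1/630
Racah Σ t=2..2: t=2:+1/16 = 1/16
⇒ 3j(4 2 2; 0 0 0)² = 2/35, sgn +1
Racah Σ t=4..4: t=4:+1/144 = 1/144
⇒ 3j(4 2 2; -3 2 1)² = 1/18, sgn -1
4πI² = N·(3j₀)²·(3jₘ)² = 5/7
I = -1·√(0.714286/4π) = -0.23841361

-0.238414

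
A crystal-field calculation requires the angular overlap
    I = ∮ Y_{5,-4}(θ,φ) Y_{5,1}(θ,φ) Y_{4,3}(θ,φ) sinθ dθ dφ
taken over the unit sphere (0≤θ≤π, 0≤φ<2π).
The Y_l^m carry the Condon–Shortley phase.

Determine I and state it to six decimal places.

-0.168084

m-sum 0 ✓  L=14 even ✓  0≤4≤10 ✓
Π(2lᵢ+1) = 11×11×9 = 1089
triangle coeff Δ(5,5,4) = 1/3153150
Σ_t [1,5]: t=1:−1/69120 t=2:+1/1728 t=3:−1/576 t=4:+1/1728 t=5:−1/69120 = -7/11520
(3j)²=2/143 [(5 5 4; 0 0 0)], sign=-1
Σ_t [5,6]: t=5:−1/17280 t=6:+1/103680 = -1/20736
(3j)²=10/429 [(5 5 4; -4 1 3)], sign=+1
⇒ 4πI² = 60/169
I = (-1)√(60/169/(4π)) = -0.16808437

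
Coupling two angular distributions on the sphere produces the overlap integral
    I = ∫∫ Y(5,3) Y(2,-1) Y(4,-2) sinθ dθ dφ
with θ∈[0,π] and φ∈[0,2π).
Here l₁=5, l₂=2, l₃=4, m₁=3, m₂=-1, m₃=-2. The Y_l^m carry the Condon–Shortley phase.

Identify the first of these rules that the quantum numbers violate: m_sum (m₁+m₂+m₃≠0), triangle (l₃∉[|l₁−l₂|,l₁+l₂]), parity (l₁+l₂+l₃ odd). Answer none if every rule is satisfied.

Σmᵢ = 0  ✓
l₃∈[|l₁−l₂|,l₁+l₂]=[3,7], have l₃=4  ✓
Σlᵢ = 11 ⇒ odd  ✗

parity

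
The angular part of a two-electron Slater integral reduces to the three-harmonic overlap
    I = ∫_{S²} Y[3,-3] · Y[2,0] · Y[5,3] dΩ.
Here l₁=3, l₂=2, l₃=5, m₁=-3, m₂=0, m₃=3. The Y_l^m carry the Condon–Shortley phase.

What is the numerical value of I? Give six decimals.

-0.126792

Checks pass: Σm=0; 10 even; l₃=5∈[1,5].
(2·3+1)(2·2+1)(2·5+1) = 385
Δ: 0! 6! 4! / 11! → 1/2310
sum: t=0:+1/144 = 1/144
3j²(3 2 5; 0 0 0) = Δ·Π!·Σ² = 10/231  (sign -1)
sum: t=0:+1/2880 = 1/2880
3j²(3 2 5; -3 0 3) = Δ·Π!·Σ² = 2/165  (sign +1)
combine: 4πI² = 385·10/231·2/165 = 20/99
take √, sign -1: I = -0.12679218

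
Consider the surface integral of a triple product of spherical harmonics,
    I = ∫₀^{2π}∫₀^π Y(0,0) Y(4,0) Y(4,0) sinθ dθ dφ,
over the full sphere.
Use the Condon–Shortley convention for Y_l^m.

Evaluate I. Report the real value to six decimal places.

0.282095

Checks pass: Σm=0; 8 even; l₃=4∈[4,4].
(2·0+1)(2·4+1)(2·4+1) = 81
Δ: 0! 0! 8! / 9! → 1/9
sum: t=0:+1/576 = 1/576
3j²(0 4 4; 0 0 0) = Δ·Π!·Σ² = 1/9  (sign +1)
(m-triple is (0,0,0) — same symbol as above.)
combine: 4πI² = 81·1/9·1/9 = 1/1
take √, sign +1: I = 0.28209479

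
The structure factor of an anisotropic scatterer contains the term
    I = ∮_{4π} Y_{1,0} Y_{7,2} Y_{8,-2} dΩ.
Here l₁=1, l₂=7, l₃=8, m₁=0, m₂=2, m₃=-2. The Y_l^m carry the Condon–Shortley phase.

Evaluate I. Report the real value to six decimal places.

Checks pass: Σm=0; 16 even; l₃=8∈[6,8].
(2·1+1)(2·7+1)(2·8+1) = 765
Δ: 0! 2! 14! / 17! → 1/2040
sum: t=0:+1/25401600 = 1/25401600
3j²(1 7 8; 0 0 0) = Δ·Π!·Σ² = 8/255  (sign +1)
sum: t=0:+1/43545600 = 1/43545600
3j²(1 7 8; 0 2 -2) = Δ·Π!·Σ² = 1/34  (sign +1)
combine: 4πI² = 765·8/255·1/34 = 12/17
take √, sign +1: I = 0.23700703

0.237007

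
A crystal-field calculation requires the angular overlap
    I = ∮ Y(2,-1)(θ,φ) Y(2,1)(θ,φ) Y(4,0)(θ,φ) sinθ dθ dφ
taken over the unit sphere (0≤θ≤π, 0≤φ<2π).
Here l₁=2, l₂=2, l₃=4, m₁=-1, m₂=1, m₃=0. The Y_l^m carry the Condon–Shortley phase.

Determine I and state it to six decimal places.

m-sum 0 ✓  L=8 even ✓  0≤4≤4 ✓
Π(2lᵢ+1) = 5×5×9 = 225
triangle coeff Δ(2,2,4) = 1/630
Σ_t [0,0]: t=0:+1/16 = 1/16
(3j)²=2/35 [(2 2 4; 0 0 0)], sign=+1
Σ_t [0,0]: t=0:+1/36 = 1/36
(3j)²=8/315 [(2 2 4; -1 1 0)], sign=+1
⇒ 4πI² = 16/49
I = (+1)√(16/49/(4π)) = 0.16119702

0.161197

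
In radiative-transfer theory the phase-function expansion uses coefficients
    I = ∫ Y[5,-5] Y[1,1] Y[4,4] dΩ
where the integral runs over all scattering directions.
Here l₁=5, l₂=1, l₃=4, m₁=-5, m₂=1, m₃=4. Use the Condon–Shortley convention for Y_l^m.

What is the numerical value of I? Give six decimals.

Checks pass: Σm=0; 10 even; l₃=4∈[4,6].
(2·5+1)(2·1+1)(2·4+1) = 297
Δ: 2! 8! 0! / 11! → 1/495
sum: t=1:−1/576 = -1/576
3j²(5 1 4; 0 0 0) = Δ·Π!·Σ² = 5/99  (sign -1)
sum: t=2:+1/80640 = 1/80640
3j²(5 1 4; -5 1 4) = Δ·Π!·Σ² = 1/11  (sign +1)
combine: 4πI² = 297·5/99·1/11 = 15/11
take √, sign -1: I = -0.32941575

-0.329416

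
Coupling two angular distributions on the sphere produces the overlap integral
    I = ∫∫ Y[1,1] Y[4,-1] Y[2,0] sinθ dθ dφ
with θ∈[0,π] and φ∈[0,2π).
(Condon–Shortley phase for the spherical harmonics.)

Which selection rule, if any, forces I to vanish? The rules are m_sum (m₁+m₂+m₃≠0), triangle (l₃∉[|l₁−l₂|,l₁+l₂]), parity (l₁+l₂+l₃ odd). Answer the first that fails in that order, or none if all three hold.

azimuthal sum: 1 − 1 + 0 = 0  ✓
3 ≤ 2 ≤ 5 (triangle on l)  ✗
L = 1 + 4 + 2 = 7 (odd)

triangle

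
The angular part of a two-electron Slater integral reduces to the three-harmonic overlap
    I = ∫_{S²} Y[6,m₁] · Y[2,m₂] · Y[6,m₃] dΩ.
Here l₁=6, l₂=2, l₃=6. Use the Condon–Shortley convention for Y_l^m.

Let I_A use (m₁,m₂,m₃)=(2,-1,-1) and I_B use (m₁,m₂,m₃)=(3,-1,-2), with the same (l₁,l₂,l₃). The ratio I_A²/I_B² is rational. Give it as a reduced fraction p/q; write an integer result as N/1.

Shared (l₁,l₂,l₃)=(6,2,6): N and (l;000)² cancel in I_A²/I_B².
A: Δ = 2!·10!·2!/15! = 1/90090; Racah Σ t=0..1: t=0:+1/34560 t=1:−1/60480 = 1/80640; ⇒ 3j(6 2 6; 2 -1 -1)² = 6/1001, sgn -1
B: Δ = 2!·10!·2!/15! = 1/90090; Racah Σ t=0..1: t=0:+1/60480 t=1:−1/161280 = 1/96768; ⇒ 3j(6 2 6; 3 -1 -2)² = 15/1001, sgn +1
I_A²/I_B² = (6/1001)/(15/1001) = 2/5

2/5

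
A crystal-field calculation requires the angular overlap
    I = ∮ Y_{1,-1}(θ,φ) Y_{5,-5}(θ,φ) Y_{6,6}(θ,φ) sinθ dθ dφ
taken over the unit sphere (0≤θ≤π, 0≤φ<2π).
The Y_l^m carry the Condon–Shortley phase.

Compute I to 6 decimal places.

0.331940

m-sum 0 ✓  L=12 even ✓  4≤6≤6 ✓
Π(2lᵢ+1) = 3×11×13 = 429
triangle coeff Δ(1,5,6) = 1/858
Σ_t [0,0]: t=0:+1/14400 = 1/14400
(3j)²=6/143 [(1 5 6; 0 0 0)], sign=+1
Σ_t [0,0]: t=0:+1/7257600 = 1/7257600
(3j)²=1/13 [(1 5 6; -1 -5 6)], sign=+1
⇒ 4πI² = 18/13
I = (+1)√(18/13/(4π)) = 0.33194004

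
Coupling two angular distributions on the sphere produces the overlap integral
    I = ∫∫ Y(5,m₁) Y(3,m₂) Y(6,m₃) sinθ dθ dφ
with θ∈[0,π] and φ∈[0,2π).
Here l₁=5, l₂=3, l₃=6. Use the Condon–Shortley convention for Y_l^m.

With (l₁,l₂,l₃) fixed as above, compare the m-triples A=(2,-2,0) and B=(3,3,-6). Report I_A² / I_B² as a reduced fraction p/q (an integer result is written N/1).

Same 5,3,6: normalisation and zero-m 3j drop out of the ratio.
A: Δ: 2! 8! 4! / 15! → 1/675675; sum: t=0:+1/8640 t=1:−1/34560 = 1/11520; 3j²(5 3 6; 2 -2 0) = Δ·Π!·Σ² = 3/143  (sign +1)
B: Δ: 2! 8! 4! / 15! → 1/675675; sum: t=2:+1/1935360 = 1/1935360; 3j²(5 3 6; 3 3 -6) = Δ·Π!·Σ² = 1/91  (sign +1)
I_A²/I_B² = (3/143)/(1/91) = 21/11

21/11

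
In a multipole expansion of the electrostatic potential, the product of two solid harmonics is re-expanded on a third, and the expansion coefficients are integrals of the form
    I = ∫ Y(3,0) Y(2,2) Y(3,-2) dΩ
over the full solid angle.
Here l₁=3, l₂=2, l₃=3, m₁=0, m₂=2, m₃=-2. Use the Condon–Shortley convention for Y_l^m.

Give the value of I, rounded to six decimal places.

-0.188063

Rules hold: Σm=0, L=8 even, 1≤3≤5.
N = 7·5·7 = 245
Δ = 2!·4!·2!/9! = 1/3780
Racah Σ t=0..2: t=0:+1/24 t=1:−1/4 t=2:+1/24 = -1/6
⇒ 3j(3 2 3; 0 0 0)² = 4/105, sgn +1
Racah Σ t=2..2: t=2:+1/24 = 1/24
⇒ 3j(3 2 3; 0 2 -2)² = 1/21, sgn -1
4πI² = N·(3j₀)²·(3jₘ)² = 4/9
I = -1·√(0.444444/4π) = -0.18806319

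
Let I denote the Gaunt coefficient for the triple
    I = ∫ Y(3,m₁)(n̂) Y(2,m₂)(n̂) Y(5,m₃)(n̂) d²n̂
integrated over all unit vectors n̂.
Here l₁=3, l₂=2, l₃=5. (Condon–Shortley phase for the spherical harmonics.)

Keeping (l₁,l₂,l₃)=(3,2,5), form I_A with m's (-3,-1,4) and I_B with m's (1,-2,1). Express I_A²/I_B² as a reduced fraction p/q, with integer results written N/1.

l's match ⇒ only the (l;m) 3-j factors differ between A and B.
A: triangle coeff Δ(3,2,5) = 1/2310; Σ_t [0,0]: t=0:+1/4320 = 1/4320; (3j)²=2/55 [(3 2 5; -3 -1 4)], sign=-1
B: triangle coeff Δ(3,2,5) = 1/2310; Σ_t [0,0]: t=0:+1/1152 = 1/1152; (3j)²=1/154 [(3 2 5; 1 -2 1)], sign=+1
I_A²/I_B² = (2/55)/(1/154) = 28/5

28/5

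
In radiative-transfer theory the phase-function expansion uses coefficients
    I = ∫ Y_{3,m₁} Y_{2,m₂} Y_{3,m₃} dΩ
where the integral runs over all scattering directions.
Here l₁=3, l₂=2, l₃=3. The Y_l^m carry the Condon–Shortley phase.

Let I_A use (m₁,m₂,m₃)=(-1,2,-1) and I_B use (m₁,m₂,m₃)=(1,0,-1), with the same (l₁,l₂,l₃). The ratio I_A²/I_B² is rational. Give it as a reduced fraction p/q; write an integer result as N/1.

Same 3,2,3: normalisation and zero-m 3j drop out of the ratio.
A: Δ: 2! 4! 2! / 9! → 1/3780; sum: t=2:+1/16 = 1/16; 3j²(3 2 3; -1 2 -1) = Δ·Π!·Σ² = 2/35  (sign +1)
B: Δ: 2! 4! 2! / 9! → 1/3780; sum: t=0:+1/16 t=1:−1/6 t=2:+1/96 = -3/32; 3j²(3 2 3; 1 0 -1) = Δ·Π!·Σ² = 3/140  (sign -1)
I_A²/I_B² = (2/35)/(3/140) = 8/3

8/3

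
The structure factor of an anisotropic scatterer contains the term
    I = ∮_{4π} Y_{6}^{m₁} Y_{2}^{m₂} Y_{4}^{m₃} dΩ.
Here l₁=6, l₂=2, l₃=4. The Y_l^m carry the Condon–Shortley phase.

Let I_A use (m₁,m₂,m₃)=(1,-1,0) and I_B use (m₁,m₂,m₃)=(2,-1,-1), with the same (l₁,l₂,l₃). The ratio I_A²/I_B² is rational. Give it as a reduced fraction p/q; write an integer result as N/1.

l's match ⇒ only the (l;m) 3-j factors differ between A and B.
A: triangle coeff Δ(6,2,4) = 1/6435; Σ_t [1,1]: t=1:−1/3456 = -1/3456; (3j)²=35/1287 [(6 2 4; 1 -1 0)], sign=-1
B: triangle coeff Δ(6,2,4) = 1/6435; Σ_t [1,1]: t=1:−1/4320 = -1/4320; (3j)²=224/6435 [(6 2 4; 2 -1 -1)], sign=+1
I_A²/I_B² = (35/1287)/(224/6435) = 25/32

25/32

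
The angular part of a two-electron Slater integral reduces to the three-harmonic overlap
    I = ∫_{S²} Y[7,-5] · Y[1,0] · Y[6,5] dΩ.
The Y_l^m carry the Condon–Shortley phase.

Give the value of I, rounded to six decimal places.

-0.171413

m-sum 0 ✓  L=14 even ✓  6≤6≤8 ✓
Π(2lᵢ+1) = 15×3×13 = 585
triangle coeff Δ(7,1,6) = 1/1365
Σ_t [1,1]: t=1:−1/518400 = -1/518400
(3j)²=7/195 [(7 1 6; 0 0 0)], sign=-1
Σ_t [1,1]: t=1:−1/39916800 = -1/39916800
(3j)²=8/455 [(7 1 6; -5 0 5)], sign=+1
⇒ 4πI² = 24/65
I = (-1)√(24/65/(4π)) = -0.17141310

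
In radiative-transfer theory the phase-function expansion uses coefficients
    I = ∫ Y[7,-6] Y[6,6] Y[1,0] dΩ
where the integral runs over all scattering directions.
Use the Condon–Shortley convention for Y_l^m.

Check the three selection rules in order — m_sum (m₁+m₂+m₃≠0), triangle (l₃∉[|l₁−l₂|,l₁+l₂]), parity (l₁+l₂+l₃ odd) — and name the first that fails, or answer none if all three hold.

none

Σmᵢ = 0  ✓
l₃∈[|l₁−l₂|,l₁+l₂]=[1,13], have l₃=1  ✓
Σlᵢ = 14 ⇒ even  ✓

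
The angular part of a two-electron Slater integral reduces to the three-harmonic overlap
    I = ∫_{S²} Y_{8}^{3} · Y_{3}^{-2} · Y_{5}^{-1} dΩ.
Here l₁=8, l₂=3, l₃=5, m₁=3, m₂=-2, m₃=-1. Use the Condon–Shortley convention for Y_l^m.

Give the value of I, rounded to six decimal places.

Checks pass: Σm=0; 16 even; l₃=5∈[5,11].
(2·8+1)(2·3+1)(2·5+1) = 1309
Δ: 6! 10! 0! / 17! → 1/136136
sum: t=3:−1/518400 = -1/518400
3j²(8 3 5; 0 0 0) = Δ·Π!·Σ² = 56/2431  (sign +1)
sum: t=1:−1/2073600 = -1/2073600
3j²(8 3 5; 3 -2 -1) = Δ·Π!·Σ² = 15/884  (sign -1)
combine: 4πI² = 1309·56/2431·15/884 = 1470/2873
take √, sign -1: I = -0.20178363

-0.201784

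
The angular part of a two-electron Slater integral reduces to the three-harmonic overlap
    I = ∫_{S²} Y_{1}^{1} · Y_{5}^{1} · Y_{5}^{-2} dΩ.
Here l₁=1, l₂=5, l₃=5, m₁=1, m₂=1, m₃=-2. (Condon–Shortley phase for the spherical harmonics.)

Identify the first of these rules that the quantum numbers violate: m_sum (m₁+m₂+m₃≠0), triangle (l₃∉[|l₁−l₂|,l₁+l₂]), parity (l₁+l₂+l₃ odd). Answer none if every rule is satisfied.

Σmᵢ = 0  ✓
l₃∈[|l₁−l₂|,l₁+l₂]=[4,6], have l₃=5  ✓
Σlᵢ = 11 ⇒ odd  ✗

parity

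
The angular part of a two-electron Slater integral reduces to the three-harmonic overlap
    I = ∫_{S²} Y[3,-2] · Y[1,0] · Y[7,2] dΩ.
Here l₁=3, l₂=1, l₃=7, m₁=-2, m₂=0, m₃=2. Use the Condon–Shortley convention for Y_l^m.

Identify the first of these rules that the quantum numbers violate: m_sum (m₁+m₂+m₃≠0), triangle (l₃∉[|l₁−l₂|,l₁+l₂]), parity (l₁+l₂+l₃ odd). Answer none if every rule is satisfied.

azimuthal sum: -2 + 0 + 2 = 0  ✓
2 ≤ 7 ≤ 4 (triangle on l)  ✗
L = 3 + 1 + 7 = 11 (odd)

triangle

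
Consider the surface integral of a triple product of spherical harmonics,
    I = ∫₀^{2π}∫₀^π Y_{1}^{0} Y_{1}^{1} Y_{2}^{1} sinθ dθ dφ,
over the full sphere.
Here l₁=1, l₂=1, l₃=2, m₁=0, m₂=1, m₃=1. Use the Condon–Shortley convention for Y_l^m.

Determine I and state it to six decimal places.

0.000000

0 + 1 + 1 = 2 ≠ 0: azimuthal integral kills it; I = 0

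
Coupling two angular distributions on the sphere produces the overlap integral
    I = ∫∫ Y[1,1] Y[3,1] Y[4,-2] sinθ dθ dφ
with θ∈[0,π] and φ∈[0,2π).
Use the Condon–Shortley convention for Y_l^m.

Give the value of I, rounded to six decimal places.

Checks pass: Σm=0; 8 even; l₃=4∈[2,4].
(2·1+1)(2·3+1)(2·4+1) = 189
Δ: 0! 2! 6! / 9! → 1/252
sum: t=0:+1/36 = 1/36
3j²(1 3 4; 0 0 0) = Δ·Π!·Σ² = 4/63  (sign +1)
sum: t=0:+1/96 = 1/96
3j²(1 3 4; 1 1 -2) = Δ·Π!·Σ² = 5/84  (sign +1)
combine: 4πI² = 189·4/63·5/84 = 5/7
take √, sign +1: I = 0.23841361

0.238414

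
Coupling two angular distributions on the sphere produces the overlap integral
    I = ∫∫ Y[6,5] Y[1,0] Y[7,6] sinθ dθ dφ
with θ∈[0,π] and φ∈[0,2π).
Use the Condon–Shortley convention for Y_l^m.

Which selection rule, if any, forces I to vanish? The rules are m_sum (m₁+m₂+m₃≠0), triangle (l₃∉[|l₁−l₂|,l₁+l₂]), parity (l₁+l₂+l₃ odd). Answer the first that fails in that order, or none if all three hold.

m_sum

m₁+m₂+m₃ = 5 + 0 + 6 = 11  ✗
triangle: |6−1|=5 ≤ l₃=7 ≤ 6+1=7
parity: l₁+l₂+l₃ = 14 is even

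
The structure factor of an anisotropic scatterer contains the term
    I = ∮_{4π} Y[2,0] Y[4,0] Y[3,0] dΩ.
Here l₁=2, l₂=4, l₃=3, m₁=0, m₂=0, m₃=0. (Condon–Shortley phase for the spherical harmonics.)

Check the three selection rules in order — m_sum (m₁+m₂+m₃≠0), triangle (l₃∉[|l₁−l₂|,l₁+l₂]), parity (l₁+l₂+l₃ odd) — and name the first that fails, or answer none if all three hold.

parity

m₁+m₂+m₃ = 0 + 0 + 0 = 0  ✓
triangle: |2−4|=2 ≤ l₃=3 ≤ 2+4=6  ✓
parity: l₁+l₂+l₃ = 9 is odd  ✗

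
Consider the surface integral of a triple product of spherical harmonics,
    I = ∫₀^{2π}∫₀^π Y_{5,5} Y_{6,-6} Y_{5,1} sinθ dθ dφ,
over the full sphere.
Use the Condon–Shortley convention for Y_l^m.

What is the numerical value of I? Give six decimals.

0.096539

Rules hold: Σm=0, L=16 even, 1≤5≤11.
N = 11·13·11 = 1573
Δ = 6!·4!·6!/17! = 1/28588560
Racah Σ t=1..5: t=1:−1/345600 t=2:+1/13824 t=3:−1/5184 t=4:+1/13824 t=5:−1/345600 = -7/129600
⇒ 3j(5 6 5; 0 0 0)² = 80/7293, sgn +1
Racah Σ t=0..0: t=0:+1/12441600 = 1/12441600
⇒ 3j(5 6 5; 5 -6 1)² = 3/442, sgn +1
4πI² = N·(3j₀)²·(3jₘ)² = 440/3757
I = +1·√(0.117115/4π) = 0.09653856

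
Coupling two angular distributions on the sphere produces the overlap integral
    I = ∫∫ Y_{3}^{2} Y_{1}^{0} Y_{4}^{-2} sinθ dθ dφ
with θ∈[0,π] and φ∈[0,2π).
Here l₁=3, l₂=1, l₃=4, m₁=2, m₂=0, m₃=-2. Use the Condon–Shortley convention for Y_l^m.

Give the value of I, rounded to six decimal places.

Checks pass: Σm=0; 8 even; l₃=4∈[2,4].
(2·3+1)(2·1+1)(2·4+1) = 189
Δ: 0! 6! 2! / 9! → 1/252
sum: t=0:+1/36 = 1/36
3j²(3 1 4; 0 0 0) = Δ·Π!·Σ² = 4/63  (sign +1)
sum: t=0:+1/120 = 1/120
3j²(3 1 4; 2 0 -2) = Δ·Π!·Σ² = 1/21  (sign +1)
combine: 4πI² = 189·4/63·1/21 = 4/7
take √, sign +1: I = 0.21324362

0.213244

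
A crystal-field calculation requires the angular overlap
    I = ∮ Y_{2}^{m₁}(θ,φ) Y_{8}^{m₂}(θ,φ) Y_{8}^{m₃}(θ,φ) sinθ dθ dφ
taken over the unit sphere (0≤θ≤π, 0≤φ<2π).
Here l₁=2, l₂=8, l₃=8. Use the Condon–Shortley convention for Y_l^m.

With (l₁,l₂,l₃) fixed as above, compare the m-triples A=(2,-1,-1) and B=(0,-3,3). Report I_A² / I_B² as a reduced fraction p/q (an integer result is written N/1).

96/25

Same 2,8,8: normalisation and zero-m 3j drop out of the ratio.
A: Δ: 2! 2! 14! / 19! → 1/348840; sum: t=0:+1/101606400 = 1/101606400; 3j²(2 8 8; 2 -1 -1) = Δ·Π!·Σ² = 36/1615  (sign -1)
B: Δ: 2! 2! 14! / 19! → 1/348840; sum: t=0:+1/174182400 t=1:−1/87091200 t=2:+1/958003200 = -1/212889600; 3j²(2 8 8; 0 -3 3) = Δ·Π!·Σ² = 15/2584  (sign +1)
I_A²/I_B² = (36/1615)/(15/2584) = 96/25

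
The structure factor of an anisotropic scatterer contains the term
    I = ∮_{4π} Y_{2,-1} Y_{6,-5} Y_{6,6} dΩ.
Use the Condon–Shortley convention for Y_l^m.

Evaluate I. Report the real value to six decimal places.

0.178412

Checks pass: Σm=0; 14 even; l₃=6∈[4,8].
(2·2+1)(2·6+1)(2·6+1) = 845
Δ: 2! 2! 10! / 15! → 1/90090
sum: t=0:+1/69120 t=1:−1/14400 t=2:+1/69120 = -7/172800
3j²(2 6 6; 0 0 0) = Δ·Π!·Σ² = 14/715  (sign -1)
sum: t=1:−1/7257600 = -1/7257600
3j²(2 6 6; -1 -5 6) = Δ·Π!·Σ² = 11/455  (sign -1)
combine: 4πI² = 845·14/715·11/455 = 2/5
take √, sign +1: I = 0.17841241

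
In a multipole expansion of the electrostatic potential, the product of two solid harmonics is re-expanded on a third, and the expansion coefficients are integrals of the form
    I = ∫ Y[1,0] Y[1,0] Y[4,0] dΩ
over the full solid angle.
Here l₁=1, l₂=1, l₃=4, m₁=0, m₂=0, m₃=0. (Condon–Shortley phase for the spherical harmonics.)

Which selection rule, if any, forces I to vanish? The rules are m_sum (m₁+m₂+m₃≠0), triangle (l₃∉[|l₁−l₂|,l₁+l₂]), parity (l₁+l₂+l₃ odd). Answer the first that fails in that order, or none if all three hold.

m₁+m₂+m₃ = 0 + 0 + 0 = 0  ✓
triangle: |1−1|=0 ≤ l₃=4 ≤ 1+1=2  ✗
parity: l₁+l₂+l₃ = 6 is even

triangle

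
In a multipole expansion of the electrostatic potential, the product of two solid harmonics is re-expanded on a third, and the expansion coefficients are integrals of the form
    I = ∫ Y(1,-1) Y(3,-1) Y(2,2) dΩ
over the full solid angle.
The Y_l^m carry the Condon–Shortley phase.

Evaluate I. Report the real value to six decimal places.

-0.082589

m-sum 0 ✓  L=6 even ✓  2≤2≤4 ✓
Π(2lᵢ+1) = 3×7×5 = 105
triangle coeff Δ(1,3,2) = 1/105
Σ_t [1,1]: t=1:−1/4 = -1/4
(3j)²=3/35 [(1 3 2; 0 0 0)], sign=-1
Σ_t [2,2]: t=2:+1/48 = 1/48
(3j)²=1/105 [(1 3 2; -1 -1 2)], sign=+1
⇒ 4πI² = 3/35
I = (-1)√(3/35/(4π)) = -0.08258890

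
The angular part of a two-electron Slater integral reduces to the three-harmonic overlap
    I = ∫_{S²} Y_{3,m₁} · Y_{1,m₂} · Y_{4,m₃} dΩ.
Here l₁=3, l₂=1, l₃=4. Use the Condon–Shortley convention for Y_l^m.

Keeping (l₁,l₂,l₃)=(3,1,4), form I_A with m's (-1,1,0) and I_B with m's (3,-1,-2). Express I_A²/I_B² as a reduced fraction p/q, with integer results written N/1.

Same 3,1,4: normalisation and zero-m 3j drop out of the ratio.
A: Δ: 0! 6! 2! / 9! → 1/252; sum: t=0:+1/96 = 1/96; 3j²(3 1 4; -1 1 0) = Δ·Π!·Σ² = 1/42  (sign +1)
B: Δ: 0! 6! 2! / 9! → 1/252; sum: t=0:+1/1440 = 1/1440; 3j²(3 1 4; 3 -1 -2) = Δ·Π!·Σ² = 1/252  (sign +1)
I_A²/I_B² = (1/42)/(1/252) = 6/1

6/1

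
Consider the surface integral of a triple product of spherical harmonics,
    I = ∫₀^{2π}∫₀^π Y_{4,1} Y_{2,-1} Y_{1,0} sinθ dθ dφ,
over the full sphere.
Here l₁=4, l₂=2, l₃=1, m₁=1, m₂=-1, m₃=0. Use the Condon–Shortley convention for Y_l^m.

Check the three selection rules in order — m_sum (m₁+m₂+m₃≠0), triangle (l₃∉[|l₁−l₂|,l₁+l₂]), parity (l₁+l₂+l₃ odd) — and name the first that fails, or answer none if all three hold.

triangle

azimuthal sum: 1 − 1 + 0 = 0  ✓
2 ≤ 1 ≤ 6 (triangle on l)  ✗
L = 4 + 2 + 1 = 7 (odd)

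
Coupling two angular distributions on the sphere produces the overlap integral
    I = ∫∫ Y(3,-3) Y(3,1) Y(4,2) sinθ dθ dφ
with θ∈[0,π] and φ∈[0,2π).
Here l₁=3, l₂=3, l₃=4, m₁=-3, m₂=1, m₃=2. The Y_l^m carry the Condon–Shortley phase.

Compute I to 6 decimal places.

m-sum 0 ✓  L=10 even ✓  0≤4≤6 ✓
Π(2lᵢ+1) = 7×7×9 = 441
triangle coeff Δ(3,3,4) = 1/34650
Σ_t [0,2]: t=0:+1/72 t=1:−1/16 t=2:+1/72 = -5/144
(3j)²=2/77 [(3 3 4; 0 0 0)], sign=-1
Σ_t [2,2]: t=2:+1/192 = 1/192
(3j)²=3/77 [(3 3 4; -3 1 2)], sign=+1
⇒ 4πI² = 54/121
I = (-1)√(54/121/(4π)) = -0.18845135

-0.188451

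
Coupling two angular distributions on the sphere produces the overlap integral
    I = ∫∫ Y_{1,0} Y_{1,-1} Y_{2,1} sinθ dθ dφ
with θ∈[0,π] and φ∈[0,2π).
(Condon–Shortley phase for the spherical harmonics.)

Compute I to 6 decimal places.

Checks pass: Σm=0; 4 even; l₃=2∈[0,2].
(2·1+1)(2·1+1)(2·2+1) = 45
Δ: 0! 2! 2! / 5! → 1/30
sum: t=0:+1/1 = 1/1
3j²(1 1 2; 0 0 0) = Δ·Π!·Σ² = 2/15  (sign +1)
sum: t=0:+1/2 = 1/2
3j²(1 1 2; 0 -1 1) = Δ·Π!·Σ² = 1/10  (sign -1)
combine: 4πI² = 45·2/15·1/10 = 3/5
take √, sign -1: I = -0.21850969

-0.218510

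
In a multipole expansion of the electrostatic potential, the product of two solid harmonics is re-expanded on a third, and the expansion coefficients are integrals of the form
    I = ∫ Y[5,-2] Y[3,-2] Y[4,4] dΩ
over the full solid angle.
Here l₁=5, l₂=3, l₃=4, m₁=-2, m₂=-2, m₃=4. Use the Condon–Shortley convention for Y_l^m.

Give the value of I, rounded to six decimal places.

-0.109480

m-sum 0 ✓  L=12 even ✓  2≤4≤8 ✓
Π(2lᵢ+1) = 11×7×9 = 693
triangle coeff Δ(5,3,4) = 1/180180
Σ_t [1,3]: t=1:−1/576 t=2:+1/144 t=3:−1/576 = 1/288
(3j)²=20/1001 [(5 3 4; 0 0 0)], sign=+1
Σ_t [1,1]: t=1:−1/8640 = -1/8640
(3j)²=14/1287 [(5 3 4; -2 -2 4)], sign=-1
⇒ 4πI² = 280/1859
I = (-1)√(280/1859/(4π)) = -0.10947990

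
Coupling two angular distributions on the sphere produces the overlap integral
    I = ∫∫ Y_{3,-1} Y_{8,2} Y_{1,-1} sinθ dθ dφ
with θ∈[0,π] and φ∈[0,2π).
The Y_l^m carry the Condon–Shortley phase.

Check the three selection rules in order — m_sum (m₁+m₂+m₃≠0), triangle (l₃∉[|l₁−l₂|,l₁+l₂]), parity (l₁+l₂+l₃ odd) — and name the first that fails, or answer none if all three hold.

triangle

Σmᵢ = 0  ✓
l₃∈[|l₁−l₂|,l₁+l₂]=[5,11], have l₃=1  ✗
Σlᵢ = 12 ⇒ even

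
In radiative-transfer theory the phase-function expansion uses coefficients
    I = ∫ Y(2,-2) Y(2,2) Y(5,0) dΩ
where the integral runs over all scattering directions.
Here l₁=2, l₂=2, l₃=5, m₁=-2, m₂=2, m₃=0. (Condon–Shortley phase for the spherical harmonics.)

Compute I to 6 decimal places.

|2−2|≤5≤2+2 violated ⇒ I = 0

0.000000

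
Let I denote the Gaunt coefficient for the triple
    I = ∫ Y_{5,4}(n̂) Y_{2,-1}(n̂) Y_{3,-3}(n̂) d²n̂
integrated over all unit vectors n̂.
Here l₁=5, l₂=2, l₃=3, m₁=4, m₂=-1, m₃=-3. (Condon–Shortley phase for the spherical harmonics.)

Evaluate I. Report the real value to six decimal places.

m-sum 0 ✓  L=10 even ✓  3≤3≤7 ✓
Π(2lᵢ+1) = 11×5×7 = 385
triangle coeff Δ(5,2,3) = 1/2310
Σ_t [2,2]: t=2:+1/144 = 1/144
(3j)²=10/231 [(5 2 3; 0 0 0)], sign=-1
Σ_t [1,1]: t=1:−1/4320 = -1/4320
(3j)²=2/55 [(5 2 3; 4 -1 -3)], sign=-1
⇒ 4πI² = 20/33
I = (+1)√(20/33/(4π)) = 0.21961050

0.219610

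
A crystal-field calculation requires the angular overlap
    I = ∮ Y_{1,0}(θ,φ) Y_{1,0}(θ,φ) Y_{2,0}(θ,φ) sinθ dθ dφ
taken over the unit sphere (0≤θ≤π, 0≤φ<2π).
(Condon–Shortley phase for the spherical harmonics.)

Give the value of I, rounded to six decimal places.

Rules hold: Σm=0, L=4 even, 0≤2≤2.
N = 3·3·5 = 45
Δ = 0!·2!·2!/5! = 1/30
Racah Σ t=0..0: t=0:+1/1 = 1/1
⇒ 3j(1 1 2; 0 0 0)² = 2/15, sgn +1
(m-triple is (0,0,0) — same symbol as above.)
4πI² = N·(3j₀)²·(3jₘ)² = 4/5
I = +1·√(0.8/4π) = 0.25231325

0.252313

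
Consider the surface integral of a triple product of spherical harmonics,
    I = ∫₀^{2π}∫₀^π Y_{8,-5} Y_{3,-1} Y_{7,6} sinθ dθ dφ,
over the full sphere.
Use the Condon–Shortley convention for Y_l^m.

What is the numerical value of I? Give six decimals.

0.166985

Rules hold: Σm=0, L=18 even, 5≤7≤11.
N = 17·7·15 = 1785
Δ = 4!·12!·2!/19! = 1/5290740
Racah Σ t=1..3: t=1:−1/7257600 t=2:+1/2073600 t=3:−1/7257600 = 1/4838400
⇒ 3j(8 3 7; 0 0 0)² = 252/20995, sgn -1
Racah Σ t=1..2: t=1:−1/2874009600 t=2:+1/319334400 = 1/359251200
⇒ 3j(8 3 7; -5 -1 6)² = 1664/101745, sgn -1
4πI² = N·(3j₀)²·(3jₘ)² = 10752/30685
I = +1·√(0.350399/4π) = 0.16698468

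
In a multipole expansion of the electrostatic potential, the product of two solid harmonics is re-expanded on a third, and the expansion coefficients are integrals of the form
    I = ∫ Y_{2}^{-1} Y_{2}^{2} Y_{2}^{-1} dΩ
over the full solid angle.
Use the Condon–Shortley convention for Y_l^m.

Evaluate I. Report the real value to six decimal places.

m-sum 0 ✓  L=6 even ✓  0≤2≤4 ✓
Π(2lᵢ+1) = 5×5×5 = 125
triangle coeff Δ(2,2,2) = 1/630
Σ_t [0,2]: t=0:+1/8 t=1:−1/1 t=2:+1/8 = -3/4
(3j)²=2/35 [(2 2 2; 0 0 0)], sign=-1
Σ_t [2,2]: t=2:+1/4 = 1/4
(3j)²=3/35 [(2 2 2; -1 2 -1)], sign=-1
⇒ 4πI² = 30/49
I = (+1)√(30/49/(4π)) = 0.22072812

0.220728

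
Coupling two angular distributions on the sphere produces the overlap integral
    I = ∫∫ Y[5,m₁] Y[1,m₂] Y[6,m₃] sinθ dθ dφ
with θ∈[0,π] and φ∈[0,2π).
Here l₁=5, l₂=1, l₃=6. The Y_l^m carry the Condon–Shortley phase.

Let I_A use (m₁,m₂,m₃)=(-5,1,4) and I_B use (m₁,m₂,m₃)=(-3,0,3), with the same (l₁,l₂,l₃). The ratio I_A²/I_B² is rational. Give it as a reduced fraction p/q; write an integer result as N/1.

1/27

Same 5,1,6: normalisation and zero-m 3j drop out of the ratio.
A: Δ: 0! 10! 2! / 13! → 1/858; sum: t=0:+1/7257600 = 1/7257600; 3j²(5 1 6; -5 1 4) = Δ·Π!·Σ² = 1/858  (sign +1)
B: Δ: 0! 10! 2! / 13! → 1/858; sum: t=0:+1/80640 = 1/80640; 3j²(5 1 6; -3 0 3) = Δ·Π!·Σ² = 9/286  (sign -1)
I_A²/I_B² = (1/858)/(9/286) = 1/27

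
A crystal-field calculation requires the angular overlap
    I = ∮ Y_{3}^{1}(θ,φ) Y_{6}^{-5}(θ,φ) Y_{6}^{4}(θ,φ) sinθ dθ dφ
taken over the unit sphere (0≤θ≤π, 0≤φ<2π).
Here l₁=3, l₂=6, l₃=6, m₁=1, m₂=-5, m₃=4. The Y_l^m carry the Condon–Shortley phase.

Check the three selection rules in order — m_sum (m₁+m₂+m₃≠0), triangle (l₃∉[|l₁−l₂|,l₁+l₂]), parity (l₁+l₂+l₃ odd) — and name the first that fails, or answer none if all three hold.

azimuthal sum: 1 − 5 + 4 = 0  ✓
3 ≤ 6 ≤ 9 (triangle on l)  ✓
L = 3 + 6 + 6 = 15 (odd)  ✗

parity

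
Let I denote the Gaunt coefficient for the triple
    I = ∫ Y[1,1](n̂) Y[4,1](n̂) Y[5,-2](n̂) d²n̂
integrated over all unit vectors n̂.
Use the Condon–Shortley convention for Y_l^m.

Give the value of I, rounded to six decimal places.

0.225034

Rules hold: Σm=0, L=10 even, 3≤5≤5.
N = 3·9·11 = 297
Δ = 0!·2!·8!/11! = 1/495
Racah Σ t=0..0: t=0:+1/576 = 1/576
⇒ 3j(1 4 5; 0 0 0)² = 5/99, sgn -1
Racah Σ t=0..0: t=0:+1/1440 = 1/1440
⇒ 3j(1 4 5; 1 1 -2)² = 7/165, sgn -1
4πI² = N·(3j₀)²·(3jₘ)² = 7/11
I = +1·√(0.636364/4π) = 0.22503380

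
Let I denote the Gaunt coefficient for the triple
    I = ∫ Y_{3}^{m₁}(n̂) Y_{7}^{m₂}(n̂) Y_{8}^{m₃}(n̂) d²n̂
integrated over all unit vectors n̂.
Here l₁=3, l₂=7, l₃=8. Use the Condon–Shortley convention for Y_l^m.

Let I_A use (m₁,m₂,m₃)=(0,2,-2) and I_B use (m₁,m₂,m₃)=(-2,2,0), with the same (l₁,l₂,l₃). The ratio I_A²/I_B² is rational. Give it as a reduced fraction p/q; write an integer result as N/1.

1849/5082

l's match ⇒ only the (l;m) 3-j factors differ between A and B.
A: triangle coeff Δ(3,7,8) = 1/5290740; Σ_t [0,2]: t=0:+1/26127360 t=1:−1/3870720 t=2:+1/7257600 = -43/522547200; (3j)²=1849/352716 [(3 7 8; 0 2 -2)], sign=-1
B: triangle coeff Δ(3,7,8) = 1/5290740; Σ_t [1,2]: t=1:−1/23224320 t=2:+1/7257600 = 11/116121600; (3j)²=121/8398 [(3 7 8; -2 2 0)], sign=+1
I_A²/I_B² = (1849/352716)/(121/8398) = 1849/5082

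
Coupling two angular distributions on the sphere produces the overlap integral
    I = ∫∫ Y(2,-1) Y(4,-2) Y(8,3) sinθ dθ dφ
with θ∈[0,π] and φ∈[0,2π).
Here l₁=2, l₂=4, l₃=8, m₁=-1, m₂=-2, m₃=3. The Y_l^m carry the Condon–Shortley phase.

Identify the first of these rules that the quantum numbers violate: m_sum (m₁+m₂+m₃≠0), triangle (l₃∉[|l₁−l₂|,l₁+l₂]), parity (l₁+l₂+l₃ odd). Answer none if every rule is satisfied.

azimuthal sum: -1 − 2 + 3 = 0  ✓
2 ≤ 8 ≤ 6 (triangle on l)  ✗
L = 2 + 4 + 8 = 14 (even)

triangle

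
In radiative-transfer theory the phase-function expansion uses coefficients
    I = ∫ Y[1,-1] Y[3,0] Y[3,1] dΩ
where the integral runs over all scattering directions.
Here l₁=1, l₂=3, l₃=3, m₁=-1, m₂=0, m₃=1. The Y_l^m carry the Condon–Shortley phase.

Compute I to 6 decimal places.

Σlᵢ=7 odd — θ-integrand is odd under cosθ→−cosθ; I=0

0.000000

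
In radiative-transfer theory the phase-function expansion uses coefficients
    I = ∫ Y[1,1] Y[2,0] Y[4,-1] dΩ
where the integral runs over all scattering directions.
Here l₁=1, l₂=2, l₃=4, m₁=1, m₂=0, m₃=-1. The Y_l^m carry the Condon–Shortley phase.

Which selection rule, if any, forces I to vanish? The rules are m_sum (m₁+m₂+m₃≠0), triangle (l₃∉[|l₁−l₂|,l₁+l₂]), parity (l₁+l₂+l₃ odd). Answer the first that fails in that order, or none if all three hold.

triangle

azimuthal sum: 1 + 0 − 1 = 0  ✓
1 ≤ 4 ≤ 3 (triangle on l)  ✗
L = 1 + 2 + 4 = 7 (odd)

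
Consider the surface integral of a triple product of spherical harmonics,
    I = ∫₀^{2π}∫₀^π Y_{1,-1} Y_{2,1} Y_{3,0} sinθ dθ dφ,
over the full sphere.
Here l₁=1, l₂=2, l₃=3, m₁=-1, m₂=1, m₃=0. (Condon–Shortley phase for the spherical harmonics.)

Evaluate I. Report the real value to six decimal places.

Rules hold: Σm=0, L=6 even, 1≤3≤3.
N = 3·5·7 = 105
Δ = 0!·2!·4!/7! = 1/105
Racah Σ t=0..0: t=0:+1/4 = 1/4
⇒ 3j(1 2 3; 0 0 0)² = 3/35, sgn -1
Racah Σ t=0..0: t=0:+1/12 = 1/12
⇒ 3j(1 2 3; -1 1 0)² = 1/35, sgn -1
4πI² = N·(3j₀)²·(3jₘ)² = 9/35
I = +1·√(0.257143/4π) = 0.14304817

0.143048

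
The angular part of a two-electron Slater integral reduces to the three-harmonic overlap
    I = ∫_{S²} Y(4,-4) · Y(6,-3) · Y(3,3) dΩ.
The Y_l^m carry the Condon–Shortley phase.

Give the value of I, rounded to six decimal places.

Σmᵢ = -4 ≠ 0, so the φ-integral vanishes; I = 0

0.000000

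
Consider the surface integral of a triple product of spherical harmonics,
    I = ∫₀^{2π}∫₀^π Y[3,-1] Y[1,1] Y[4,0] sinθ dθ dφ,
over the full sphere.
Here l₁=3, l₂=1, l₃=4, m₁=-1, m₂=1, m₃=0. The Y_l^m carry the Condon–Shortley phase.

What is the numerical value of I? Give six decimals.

0.150786

Rules hold: Σm=0, L=8 even, 2≤4≤4.
N = 7·3·9 = 189
Δ = 0!·6!·2!/9! = 1/252
Racah Σ t=0..0: t=0:+1/36 = 1/36
⇒ 3j(3 1 4; 0 0 0)² = 4/63, sgn +1
Racah Σ t=0..0: t=0:+1/96 = 1/96
⇒ 3j(3 1 4; -1 1 0)² = 1/42, sgn +1
4πI² = N·(3j₀)²·(3jₘ)² = 2/7
I = +1·√(0.285714/4π) = 0.15078601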